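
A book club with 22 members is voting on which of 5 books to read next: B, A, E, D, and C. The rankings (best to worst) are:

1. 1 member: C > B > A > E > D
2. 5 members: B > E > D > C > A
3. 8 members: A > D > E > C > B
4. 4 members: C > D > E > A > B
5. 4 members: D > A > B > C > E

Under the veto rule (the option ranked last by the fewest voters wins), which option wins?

Last-place votes: B 12, A 5, E 4, D 1, C 0.
C is ranked last by the fewest voters, so C wins.

C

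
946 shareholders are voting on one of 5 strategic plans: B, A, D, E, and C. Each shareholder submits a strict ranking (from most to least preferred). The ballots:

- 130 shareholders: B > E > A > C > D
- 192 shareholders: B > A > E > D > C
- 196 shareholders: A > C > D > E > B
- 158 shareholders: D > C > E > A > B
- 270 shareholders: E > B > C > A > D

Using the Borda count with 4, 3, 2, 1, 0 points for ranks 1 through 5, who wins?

B: 130·4 + 192·4 + 196·0 + 158·0 + 270·3 = 2098
A: 130·2 + 192·3 + 196·4 + 158·1 + 270·1 = 2048
D: 130·0 + 192·1 + 196·2 + 158·4 + 270·0 = 1216
E: 130·3 + 192·2 + 196·1 + 158·2 + 270·4 = 2366
C: 130·1 + 192·0 + 196·3 + 158·3 + 270·2 = 1732
E has the highest Borda score (2366).

E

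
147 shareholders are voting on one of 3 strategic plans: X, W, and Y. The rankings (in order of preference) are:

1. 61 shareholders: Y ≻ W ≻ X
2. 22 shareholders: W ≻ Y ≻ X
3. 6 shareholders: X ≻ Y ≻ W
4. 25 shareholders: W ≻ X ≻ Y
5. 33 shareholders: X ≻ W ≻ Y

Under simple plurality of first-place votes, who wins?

First-place votes: X 39, W 47, Y 61.
Y has the most first-place votes.

Y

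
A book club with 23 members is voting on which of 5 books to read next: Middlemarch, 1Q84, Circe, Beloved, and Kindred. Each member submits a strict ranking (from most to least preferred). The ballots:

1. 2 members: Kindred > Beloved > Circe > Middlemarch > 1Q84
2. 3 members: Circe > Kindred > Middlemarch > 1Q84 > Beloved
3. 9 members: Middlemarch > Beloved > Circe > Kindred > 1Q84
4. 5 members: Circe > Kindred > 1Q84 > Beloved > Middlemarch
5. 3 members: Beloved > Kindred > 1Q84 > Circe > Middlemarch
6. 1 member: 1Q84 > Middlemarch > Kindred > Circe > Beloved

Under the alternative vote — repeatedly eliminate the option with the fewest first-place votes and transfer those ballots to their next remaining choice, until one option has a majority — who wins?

Circe

Round 1: Middlemarch 9, 1Q84 1, Circe 8, Beloved 3, Kindred 2. Eliminate 1Q84.
Round 2: Middlemarch 10, Circe 8, Beloved 3, Kindred 2. Eliminate Kindred.
Round 3: Middlemarch 10, Circe 8, Beloved 5. Eliminate Beloved.
Round 4: Middlemarch 10, Circe 13. Circe has a majority.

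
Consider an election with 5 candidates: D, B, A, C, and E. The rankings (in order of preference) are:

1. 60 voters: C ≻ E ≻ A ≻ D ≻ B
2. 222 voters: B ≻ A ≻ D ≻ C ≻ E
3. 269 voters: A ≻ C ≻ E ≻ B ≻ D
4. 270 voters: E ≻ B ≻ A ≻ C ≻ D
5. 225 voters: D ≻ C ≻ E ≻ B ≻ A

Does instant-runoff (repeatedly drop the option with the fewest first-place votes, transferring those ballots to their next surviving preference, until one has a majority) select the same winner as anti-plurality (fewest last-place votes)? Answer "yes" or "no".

no

Instant-runoff — R1 D 225, B 222, A 269, C 60, E 270 (C out); R2 D 225, B 222, A 269, E 330 (B out); R3 D 225, A 491, E 330 (D out); R4 A 491, E 555 (E winner). Winner: E.
Anti-plurality — last-place votes: D 539, B 60, A 225, C 0, E 222. Winner: C.
The two methods disagree.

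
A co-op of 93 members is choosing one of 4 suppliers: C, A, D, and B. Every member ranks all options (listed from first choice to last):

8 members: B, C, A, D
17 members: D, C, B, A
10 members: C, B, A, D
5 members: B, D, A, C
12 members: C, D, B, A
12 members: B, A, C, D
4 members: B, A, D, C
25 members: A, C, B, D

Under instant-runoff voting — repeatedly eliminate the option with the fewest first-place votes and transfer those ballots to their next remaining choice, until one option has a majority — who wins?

Round 1: C 22, A 25, D 17, B 29. Eliminate D.
Round 2: C 39, A 25, B 29. Eliminate A.
Round 3: C 64, B 29. C has a majority.

C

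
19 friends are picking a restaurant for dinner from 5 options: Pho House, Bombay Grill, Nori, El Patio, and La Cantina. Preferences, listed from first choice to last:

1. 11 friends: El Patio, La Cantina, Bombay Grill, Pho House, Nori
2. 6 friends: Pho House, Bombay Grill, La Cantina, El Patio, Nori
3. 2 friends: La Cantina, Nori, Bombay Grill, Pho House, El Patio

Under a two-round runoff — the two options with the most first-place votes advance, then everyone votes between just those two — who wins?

Round 1 first-place votes: Pho House 6, Bombay Grill 0, Nori 0, El Patio 11, La Cantina 2.
El Patio and Pho House advance.
Runoff: El Patio is preferred to Pho House by 11 voters; Pho House by 8.
El Patio wins the runoff.

El Patio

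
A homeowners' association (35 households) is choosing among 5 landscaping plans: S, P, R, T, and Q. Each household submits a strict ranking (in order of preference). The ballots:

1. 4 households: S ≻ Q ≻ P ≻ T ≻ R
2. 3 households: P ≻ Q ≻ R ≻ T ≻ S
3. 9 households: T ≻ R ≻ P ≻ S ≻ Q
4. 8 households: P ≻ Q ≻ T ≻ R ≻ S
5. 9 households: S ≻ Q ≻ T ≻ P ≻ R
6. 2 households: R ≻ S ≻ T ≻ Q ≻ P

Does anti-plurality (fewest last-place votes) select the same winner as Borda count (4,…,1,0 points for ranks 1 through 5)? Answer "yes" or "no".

yes

Anti-plurality — last-place votes: S 11, P 2, R 13, T 0, Q 9. Winner: T.
Borda — scores: S 67, P 79, R 49, T 81, Q 74. Winner: T.
The two methods agree.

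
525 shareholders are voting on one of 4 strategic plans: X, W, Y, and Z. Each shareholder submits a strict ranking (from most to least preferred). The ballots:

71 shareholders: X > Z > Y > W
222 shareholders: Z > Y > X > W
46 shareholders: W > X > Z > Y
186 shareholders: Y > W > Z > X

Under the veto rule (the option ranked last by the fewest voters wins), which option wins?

Z

Last-place votes: X 186, W 293, Y 46, Z 0.
Z is ranked last by the fewest voters, so Z wins.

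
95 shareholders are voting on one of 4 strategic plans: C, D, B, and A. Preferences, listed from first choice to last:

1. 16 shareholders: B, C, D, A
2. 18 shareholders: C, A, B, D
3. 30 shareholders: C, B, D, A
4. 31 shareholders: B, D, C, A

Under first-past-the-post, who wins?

C

First-place votes: C 48, D 0, B 47, A 0.
C has the most first-place votes.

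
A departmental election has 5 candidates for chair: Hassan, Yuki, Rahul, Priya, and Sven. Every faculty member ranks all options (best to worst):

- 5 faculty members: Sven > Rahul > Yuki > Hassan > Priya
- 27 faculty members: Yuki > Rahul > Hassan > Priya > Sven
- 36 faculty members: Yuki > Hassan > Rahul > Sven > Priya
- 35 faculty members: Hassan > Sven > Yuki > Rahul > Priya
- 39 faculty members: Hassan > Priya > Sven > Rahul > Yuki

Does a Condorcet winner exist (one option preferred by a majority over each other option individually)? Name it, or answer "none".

Hassan

Hassan vs Yuki: 74–68 for Hassan.
Hassan vs Rahul: 110–32 for Hassan.
Hassan vs Priya: 142–0 for Hassan.
Hassan vs Sven: 137–5 for Hassan.
Hassan beats every other option head-to-head.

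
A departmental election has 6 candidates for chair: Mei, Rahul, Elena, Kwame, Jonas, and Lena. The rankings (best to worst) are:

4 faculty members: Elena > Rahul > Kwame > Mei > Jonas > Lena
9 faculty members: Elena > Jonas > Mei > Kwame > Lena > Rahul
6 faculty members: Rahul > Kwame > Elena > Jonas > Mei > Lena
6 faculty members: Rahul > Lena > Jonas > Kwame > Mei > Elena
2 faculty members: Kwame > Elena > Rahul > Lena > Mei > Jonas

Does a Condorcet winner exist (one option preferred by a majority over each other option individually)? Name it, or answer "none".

none

Checking pairwise contests:
Rahul beats Mei 18–9.
Elena beats Rahul 15–12.
Kwame beats Elena 14–13.
Rahul beats Kwame 16–11.
Rahul beats Jonas 18–9.
Mei beats Lena 19–8.
Every option loses at least one head-to-head, so there is no Condorcet winner.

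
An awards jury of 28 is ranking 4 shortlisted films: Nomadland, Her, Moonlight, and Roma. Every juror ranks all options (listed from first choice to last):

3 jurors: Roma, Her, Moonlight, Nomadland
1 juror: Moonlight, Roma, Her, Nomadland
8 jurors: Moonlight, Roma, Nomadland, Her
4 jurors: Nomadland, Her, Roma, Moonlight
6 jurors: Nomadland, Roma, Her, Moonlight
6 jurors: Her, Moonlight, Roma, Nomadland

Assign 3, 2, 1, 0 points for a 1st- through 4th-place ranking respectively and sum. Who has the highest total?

Nomadland: 3·0 + 1·0 + 8·1 + 4·3 + 6·3 + 6·0 = 38
Her: 3·2 + 1·1 + 8·0 + 4·2 + 6·1 + 6·3 = 39
Moonlight: 3·1 + 1·3 + 8·3 + 4·0 + 6·0 + 6·2 = 42
Roma: 3·3 + 1·2 + 8·2 + 4·1 + 6·2 + 6·1 = 49
Roma has the highest Borda score (49).

Roma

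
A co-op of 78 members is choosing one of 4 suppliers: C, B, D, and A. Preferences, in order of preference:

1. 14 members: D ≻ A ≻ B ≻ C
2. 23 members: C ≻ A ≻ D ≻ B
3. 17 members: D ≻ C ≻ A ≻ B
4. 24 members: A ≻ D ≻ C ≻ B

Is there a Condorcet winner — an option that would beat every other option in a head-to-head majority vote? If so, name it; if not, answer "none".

Checking pairwise contests:
D beats C 55–23.
C beats B 64–14.
A beats D 47–31.
C beats A 40–38.
Every option loses at least one head-to-head, so there is no Condorcet winner.

none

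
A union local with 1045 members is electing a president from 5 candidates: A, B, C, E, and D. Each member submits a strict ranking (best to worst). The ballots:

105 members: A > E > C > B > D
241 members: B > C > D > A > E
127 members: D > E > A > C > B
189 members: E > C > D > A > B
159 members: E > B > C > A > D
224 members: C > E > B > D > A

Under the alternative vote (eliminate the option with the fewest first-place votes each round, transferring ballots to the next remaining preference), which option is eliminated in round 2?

Round 1: A 105, B 241, C 224, E 348, D 127. Eliminate A.
Round 2: B 241, C 224, E 453, D 127. Eliminate D.

D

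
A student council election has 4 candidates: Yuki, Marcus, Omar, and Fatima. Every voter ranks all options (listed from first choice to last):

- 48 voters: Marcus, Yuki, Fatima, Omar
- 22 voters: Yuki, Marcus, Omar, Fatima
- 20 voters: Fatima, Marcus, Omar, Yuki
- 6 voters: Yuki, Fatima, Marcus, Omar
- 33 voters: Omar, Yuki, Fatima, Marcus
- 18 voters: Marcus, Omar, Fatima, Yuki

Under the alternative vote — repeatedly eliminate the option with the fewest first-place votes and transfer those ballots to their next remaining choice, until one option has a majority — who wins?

Marcus

Round 1: Yuki 28, Marcus 66, Omar 33, Fatima 20. Eliminate Fatima.
Round 2: Yuki 28, Marcus 86, Omar 33. Marcus has a majority.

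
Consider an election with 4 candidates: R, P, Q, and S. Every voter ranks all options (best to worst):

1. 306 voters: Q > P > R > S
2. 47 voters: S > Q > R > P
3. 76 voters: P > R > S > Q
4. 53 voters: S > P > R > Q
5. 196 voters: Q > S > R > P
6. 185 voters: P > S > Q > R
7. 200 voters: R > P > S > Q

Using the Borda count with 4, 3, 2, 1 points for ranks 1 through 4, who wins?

P

R: 306·2 + 47·2 + 76·3 + 53·2 + 196·2 + 185·1 + 200·4 = 2417
P: 306·3 + 47·1 + 76·4 + 53·3 + 196·1 + 185·4 + 200·3 = 2964
Q: 306·4 + 47·3 + 76·1 + 53·1 + 196·4 + 185·2 + 200·1 = 2848
S: 306·1 + 47·4 + 76·2 + 53·4 + 196·3 + 185·3 + 200·2 = 2401
P has the highest Borda score (2964).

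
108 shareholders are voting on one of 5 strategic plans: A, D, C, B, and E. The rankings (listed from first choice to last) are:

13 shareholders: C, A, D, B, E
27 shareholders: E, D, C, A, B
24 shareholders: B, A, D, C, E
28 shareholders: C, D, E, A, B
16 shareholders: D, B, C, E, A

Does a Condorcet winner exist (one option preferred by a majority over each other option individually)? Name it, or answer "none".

D vs A: 71–37 for D.
D vs C: 67–41 for D.
D vs B: 84–24 for D.
D vs E: 81–27 for D.
D beats every other option head-to-head.

D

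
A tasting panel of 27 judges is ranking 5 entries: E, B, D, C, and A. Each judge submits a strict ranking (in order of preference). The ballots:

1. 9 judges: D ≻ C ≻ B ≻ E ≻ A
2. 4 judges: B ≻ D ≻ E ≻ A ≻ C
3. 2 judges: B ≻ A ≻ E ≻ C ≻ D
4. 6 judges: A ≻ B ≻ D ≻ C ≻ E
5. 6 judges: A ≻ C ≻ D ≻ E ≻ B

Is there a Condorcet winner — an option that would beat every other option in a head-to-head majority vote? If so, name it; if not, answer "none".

none

Checking pairwise contests:
B beats E 21–6.
D beats B 15–12.
A beats D 14–13.
D beats C 19–8.
B beats A 15–12.
Every option loses at least one head-to-head, so there is no Condorcet winner.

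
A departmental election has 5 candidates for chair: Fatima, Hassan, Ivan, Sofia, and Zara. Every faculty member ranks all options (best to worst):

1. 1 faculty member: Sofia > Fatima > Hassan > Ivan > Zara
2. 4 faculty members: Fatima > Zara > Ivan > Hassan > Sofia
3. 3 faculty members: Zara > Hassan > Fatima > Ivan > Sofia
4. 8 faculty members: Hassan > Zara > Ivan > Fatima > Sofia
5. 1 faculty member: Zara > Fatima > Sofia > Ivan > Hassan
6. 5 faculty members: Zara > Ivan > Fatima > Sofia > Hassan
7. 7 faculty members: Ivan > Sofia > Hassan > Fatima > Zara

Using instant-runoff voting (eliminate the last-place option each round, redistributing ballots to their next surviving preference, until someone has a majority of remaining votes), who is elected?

Round 1: Fatima 4, Hassan 8, Ivan 7, Sofia 1, Zara 9. Eliminate Sofia.
Round 2: Fatima 5, Hassan 8, Ivan 7, Zara 9. Eliminate Fatima.
Round 3: Hassan 9, Ivan 7, Zara 13. Eliminate Ivan.
Round 4: Hassan 16, Zara 13. Hassan has a majority.

Hassan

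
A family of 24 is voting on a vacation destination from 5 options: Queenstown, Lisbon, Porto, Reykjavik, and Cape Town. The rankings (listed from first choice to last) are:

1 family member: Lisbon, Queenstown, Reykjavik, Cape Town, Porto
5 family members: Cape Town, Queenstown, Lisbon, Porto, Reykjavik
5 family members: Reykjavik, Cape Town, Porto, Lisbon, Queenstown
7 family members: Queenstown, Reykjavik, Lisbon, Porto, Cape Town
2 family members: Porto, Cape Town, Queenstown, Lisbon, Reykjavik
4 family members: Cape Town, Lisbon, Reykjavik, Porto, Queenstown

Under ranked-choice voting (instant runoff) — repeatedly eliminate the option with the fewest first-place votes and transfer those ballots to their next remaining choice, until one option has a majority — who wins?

Round 1: Queenstown 7, Lisbon 1, Porto 2, Reykjavik 5, Cape Town 9. Eliminate Lisbon.
Round 2: Queenstown 8, Porto 2, Reykjavik 5, Cape Town 9. Eliminate Porto.
Round 3: Queenstown 8, Reykjavik 5, Cape Town 11. Eliminate Reykjavik.
Round 4: Queenstown 8, Cape Town 16. Cape Town has a majority.

Cape Town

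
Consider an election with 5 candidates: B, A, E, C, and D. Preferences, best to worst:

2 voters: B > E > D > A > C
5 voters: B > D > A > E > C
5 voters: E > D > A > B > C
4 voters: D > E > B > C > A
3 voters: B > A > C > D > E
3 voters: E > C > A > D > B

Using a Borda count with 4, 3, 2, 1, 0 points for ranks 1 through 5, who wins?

D

B: 2·4 + 5·4 + 5·1 + 4·2 + 3·4 + 3·0 = 53
A: 2·1 + 5·2 + 5·2 + 4·0 + 3·3 + 3·2 = 37
E: 2·3 + 5·1 + 5·4 + 4·3 + 3·0 + 3·4 = 55
C: 2·0 + 5·0 + 5·0 + 4·1 + 3·2 + 3·3 = 19
D: 2·2 + 5·3 + 5·3 + 4·4 + 3·1 + 3·1 = 56
D has the highest Borda score (56).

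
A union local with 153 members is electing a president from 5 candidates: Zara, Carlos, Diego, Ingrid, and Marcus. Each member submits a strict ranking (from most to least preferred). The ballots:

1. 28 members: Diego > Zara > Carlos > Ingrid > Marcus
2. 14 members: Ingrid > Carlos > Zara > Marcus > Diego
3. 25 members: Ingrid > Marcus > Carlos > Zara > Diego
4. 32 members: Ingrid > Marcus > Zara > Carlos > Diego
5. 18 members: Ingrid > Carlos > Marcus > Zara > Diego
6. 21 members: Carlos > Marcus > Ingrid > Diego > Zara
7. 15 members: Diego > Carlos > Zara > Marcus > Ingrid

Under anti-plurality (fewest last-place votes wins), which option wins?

Last-place votes: Zara 21, Carlos 0, Diego 89, Ingrid 15, Marcus 28.
Carlos is ranked last by the fewest voters, so Carlos wins.

Carlos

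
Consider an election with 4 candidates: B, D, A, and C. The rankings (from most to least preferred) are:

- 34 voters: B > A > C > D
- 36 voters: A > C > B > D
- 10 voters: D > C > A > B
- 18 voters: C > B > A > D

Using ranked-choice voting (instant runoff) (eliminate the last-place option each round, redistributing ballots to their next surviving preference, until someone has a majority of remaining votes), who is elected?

Round 1: B 34, D 10, A 36, C 18. Eliminate D.
Round 2: B 34, A 36, C 28. Eliminate C.
Round 3: B 52, A 46. B has a majority.

B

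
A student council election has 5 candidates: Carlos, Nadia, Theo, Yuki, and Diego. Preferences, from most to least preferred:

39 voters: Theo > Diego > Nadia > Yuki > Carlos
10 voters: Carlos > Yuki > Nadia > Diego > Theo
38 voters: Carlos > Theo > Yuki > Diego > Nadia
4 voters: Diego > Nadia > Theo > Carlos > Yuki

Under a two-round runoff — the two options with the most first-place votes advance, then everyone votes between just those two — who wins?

Round 1 first-place votes: Carlos 48, Nadia 0, Theo 39, Yuki 0, Diego 4.
Carlos and Theo advance.
Runoff: Carlos is preferred to Theo by 48 voters; Theo by 43.
Carlos wins the runoff.

Carlos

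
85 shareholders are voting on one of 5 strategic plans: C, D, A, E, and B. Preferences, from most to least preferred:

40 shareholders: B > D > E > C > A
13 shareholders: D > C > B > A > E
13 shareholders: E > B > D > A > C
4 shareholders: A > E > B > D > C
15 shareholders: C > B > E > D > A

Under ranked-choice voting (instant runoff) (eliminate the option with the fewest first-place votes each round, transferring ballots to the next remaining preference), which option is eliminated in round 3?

Round 1: C 15, D 13, A 4, E 13, B 40. Eliminate A.
Round 2: C 15, D 13, E 17, B 40. Eliminate D.
Round 3: C 28, E 17, B 40. Eliminate E.

E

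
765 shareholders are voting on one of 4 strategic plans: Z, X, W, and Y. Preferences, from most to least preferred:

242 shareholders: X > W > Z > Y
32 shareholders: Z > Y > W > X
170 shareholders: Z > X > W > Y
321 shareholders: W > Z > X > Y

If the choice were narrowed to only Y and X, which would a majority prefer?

X

Voters preferring Y to X: 32; preferring X to Y: 733.
X wins the head-to-head.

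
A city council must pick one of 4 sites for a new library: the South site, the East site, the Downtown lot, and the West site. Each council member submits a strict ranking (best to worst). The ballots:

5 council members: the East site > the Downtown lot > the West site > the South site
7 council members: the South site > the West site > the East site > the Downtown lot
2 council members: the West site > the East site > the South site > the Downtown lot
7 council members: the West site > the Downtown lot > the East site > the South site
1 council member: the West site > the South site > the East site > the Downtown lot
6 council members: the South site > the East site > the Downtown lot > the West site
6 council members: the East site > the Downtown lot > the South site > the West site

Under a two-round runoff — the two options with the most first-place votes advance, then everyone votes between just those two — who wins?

the East site

Round 1 first-place votes: the South site 13, the East site 11, the Downtown lot 0, the West site 10.
the South site and the East site advance.
Runoff: the South site is preferred to the East site by 14 voters; the East site by 20.
the East site wins the runoff.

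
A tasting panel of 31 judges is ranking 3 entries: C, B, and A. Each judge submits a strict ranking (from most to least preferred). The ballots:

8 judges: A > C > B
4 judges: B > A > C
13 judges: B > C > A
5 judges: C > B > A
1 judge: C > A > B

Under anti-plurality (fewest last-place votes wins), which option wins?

C

Last-place votes: C 4, B 9, A 18.
C is ranked last by the fewest voters, so C wins.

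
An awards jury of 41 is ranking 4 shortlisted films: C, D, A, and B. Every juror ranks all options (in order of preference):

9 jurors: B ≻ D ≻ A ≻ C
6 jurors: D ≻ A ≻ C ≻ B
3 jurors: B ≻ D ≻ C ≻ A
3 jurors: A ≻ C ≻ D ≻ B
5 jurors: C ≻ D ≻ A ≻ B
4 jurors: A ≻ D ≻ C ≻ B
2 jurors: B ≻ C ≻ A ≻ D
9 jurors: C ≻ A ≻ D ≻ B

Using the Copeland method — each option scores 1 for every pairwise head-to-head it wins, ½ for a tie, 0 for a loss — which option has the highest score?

D

C: beats B; loses to D and A → score 1.
D: beats C, A, and B → score 3.
A: beats C and B; loses to D → score 2.
B: loses to C, D, and A → score 0.
D has the best pairwise record.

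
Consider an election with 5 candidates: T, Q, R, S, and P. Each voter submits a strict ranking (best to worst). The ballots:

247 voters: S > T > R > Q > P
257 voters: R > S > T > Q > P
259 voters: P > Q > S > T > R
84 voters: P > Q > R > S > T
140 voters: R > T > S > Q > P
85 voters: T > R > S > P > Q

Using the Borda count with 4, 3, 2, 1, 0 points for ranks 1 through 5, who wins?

T: 247·3 + 257·2 + 259·1 + 84·0 + 140·3 + 85·4 = 2274
Q: 247·1 + 257·1 + 259·3 + 84·3 + 140·1 + 85·0 = 1673
R: 247·2 + 257·4 + 259·0 + 84·2 + 140·4 + 85·3 = 2505
S: 247·4 + 257·3 + 259·2 + 84·1 + 140·2 + 85·2 = 2811
P: 247·0 + 257·0 + 259·4 + 84·4 + 140·0 + 85·1 = 1457
S has the highest Borda score (2811).

S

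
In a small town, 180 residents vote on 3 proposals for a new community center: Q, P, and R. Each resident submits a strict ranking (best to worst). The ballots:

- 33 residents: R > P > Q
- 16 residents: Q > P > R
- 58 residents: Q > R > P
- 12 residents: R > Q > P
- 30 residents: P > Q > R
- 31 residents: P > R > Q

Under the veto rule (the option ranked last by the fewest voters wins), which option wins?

R

Last-place votes: Q 64, P 70, R 46.
R is ranked last by the fewest voters, so R wins.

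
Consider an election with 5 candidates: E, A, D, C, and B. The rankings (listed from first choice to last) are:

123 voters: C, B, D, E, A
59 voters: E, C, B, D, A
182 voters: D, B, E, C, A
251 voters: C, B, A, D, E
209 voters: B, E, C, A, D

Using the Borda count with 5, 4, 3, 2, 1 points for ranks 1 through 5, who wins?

E: 123·2 + 59·5 + 182·3 + 251·1 + 209·4 = 2174
A: 123·1 + 59·1 + 182·1 + 251·3 + 209·2 = 1535
D: 123·3 + 59·2 + 182·5 + 251·2 + 209·1 = 2108
C: 123·5 + 59·4 + 182·2 + 251·5 + 209·3 = 3097
B: 123·4 + 59·3 + 182·4 + 251·4 + 209·5 = 3446
B has the highest Borda score (3446).

B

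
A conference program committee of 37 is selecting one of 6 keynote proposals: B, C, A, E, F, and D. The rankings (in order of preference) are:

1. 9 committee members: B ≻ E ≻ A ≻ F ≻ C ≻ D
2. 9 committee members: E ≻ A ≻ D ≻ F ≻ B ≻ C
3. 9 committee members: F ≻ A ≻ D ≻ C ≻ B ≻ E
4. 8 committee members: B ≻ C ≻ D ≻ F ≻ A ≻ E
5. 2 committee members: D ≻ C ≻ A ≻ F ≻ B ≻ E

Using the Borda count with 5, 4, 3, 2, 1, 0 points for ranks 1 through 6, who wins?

B: 9·5 + 9·1 + 9·1 + 8·5 + 2·1 = 105
C: 9·1 + 9·0 + 9·2 + 8·4 + 2·4 = 67
A: 9·3 + 9·4 + 9·4 + 8·1 + 2·3 = 113
E: 9·4 + 9·5 + 9·0 + 8·0 + 2·0 = 81
F: 9·2 + 9·2 + 9·5 + 8·2 + 2·2 = 101
D: 9·0 + 9·3 + 9·3 + 8·3 + 2·5 = 88
A has the highest Borda score (113).

A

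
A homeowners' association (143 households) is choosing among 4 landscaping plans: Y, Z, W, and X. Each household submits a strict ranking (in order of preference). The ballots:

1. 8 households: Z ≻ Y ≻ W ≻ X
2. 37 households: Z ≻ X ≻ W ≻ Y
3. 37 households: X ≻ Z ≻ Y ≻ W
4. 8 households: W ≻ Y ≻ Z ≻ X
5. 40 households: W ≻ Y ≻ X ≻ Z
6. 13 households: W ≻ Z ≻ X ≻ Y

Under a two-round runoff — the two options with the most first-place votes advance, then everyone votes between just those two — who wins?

Round 1 first-place votes: Y 0, Z 45, W 61, X 37.
W and Z advance.
Runoff: W is preferred to Z by 61 voters; Z by 82.
Z wins the runoff.

Z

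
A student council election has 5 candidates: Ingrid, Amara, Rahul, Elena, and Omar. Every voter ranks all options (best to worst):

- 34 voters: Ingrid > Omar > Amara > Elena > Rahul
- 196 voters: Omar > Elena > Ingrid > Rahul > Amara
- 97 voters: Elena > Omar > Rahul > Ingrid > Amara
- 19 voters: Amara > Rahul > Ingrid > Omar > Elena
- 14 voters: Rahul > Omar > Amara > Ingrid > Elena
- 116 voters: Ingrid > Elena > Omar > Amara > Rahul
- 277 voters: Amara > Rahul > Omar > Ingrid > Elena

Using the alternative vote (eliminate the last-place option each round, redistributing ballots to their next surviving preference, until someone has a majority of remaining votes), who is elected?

Omar

Round 1: Ingrid 150, Amara 296, Rahul 14, Elena 97, Omar 196. Eliminate Rahul.
Round 2: Ingrid 150, Amara 296, Elena 97, Omar 210. Eliminate Elena.
Round 3: Ingrid 150, Amara 296, Omar 307. Eliminate Ingrid.
Round 4: Amara 296, Omar 457. Omar has a majority.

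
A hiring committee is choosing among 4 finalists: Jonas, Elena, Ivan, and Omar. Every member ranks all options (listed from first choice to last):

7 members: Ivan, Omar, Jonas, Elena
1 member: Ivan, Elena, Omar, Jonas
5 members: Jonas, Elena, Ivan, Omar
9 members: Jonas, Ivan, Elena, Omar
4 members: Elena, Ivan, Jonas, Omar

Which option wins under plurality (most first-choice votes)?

Jonas

First-place votes: Jonas 14, Elena 4, Ivan 8, Omar 0.
Jonas has the most first-place votes.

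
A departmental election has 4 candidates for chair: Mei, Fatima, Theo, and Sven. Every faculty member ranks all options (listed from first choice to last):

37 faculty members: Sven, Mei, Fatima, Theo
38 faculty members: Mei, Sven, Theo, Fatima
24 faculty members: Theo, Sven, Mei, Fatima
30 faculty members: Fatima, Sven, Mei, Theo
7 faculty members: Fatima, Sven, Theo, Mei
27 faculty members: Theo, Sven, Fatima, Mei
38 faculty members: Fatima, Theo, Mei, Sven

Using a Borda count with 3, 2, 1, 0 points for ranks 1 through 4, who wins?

Mei: 37·2 + 38·3 + 24·1 + 30·1 + 7·0 + 27·0 + 38·1 = 280
Fatima: 37·1 + 38·0 + 24·0 + 30·3 + 7·3 + 27·1 + 38·3 = 289
Theo: 37·0 + 38·1 + 24·3 + 30·0 + 7·1 + 27·3 + 38·2 = 274
Sven: 37·3 + 38·2 + 24·2 + 30·2 + 7·2 + 27·2 + 38·0 = 363
Sven has the highest Borda score (363).

Sven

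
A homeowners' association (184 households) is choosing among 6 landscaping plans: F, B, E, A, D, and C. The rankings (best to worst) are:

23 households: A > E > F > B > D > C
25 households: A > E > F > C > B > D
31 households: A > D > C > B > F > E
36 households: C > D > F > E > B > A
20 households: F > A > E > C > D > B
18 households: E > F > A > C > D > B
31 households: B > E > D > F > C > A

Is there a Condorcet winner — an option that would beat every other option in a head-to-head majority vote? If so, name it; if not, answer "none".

none

Checking pairwise contests:
E beats F 97–87.
F beats B 122–62.
A beats E 99–85.
F beats A 105–79.
E beats D 117–67.
F beats C 117–67.
Every option loses at least one head-to-head, so there is no Condorcet winner.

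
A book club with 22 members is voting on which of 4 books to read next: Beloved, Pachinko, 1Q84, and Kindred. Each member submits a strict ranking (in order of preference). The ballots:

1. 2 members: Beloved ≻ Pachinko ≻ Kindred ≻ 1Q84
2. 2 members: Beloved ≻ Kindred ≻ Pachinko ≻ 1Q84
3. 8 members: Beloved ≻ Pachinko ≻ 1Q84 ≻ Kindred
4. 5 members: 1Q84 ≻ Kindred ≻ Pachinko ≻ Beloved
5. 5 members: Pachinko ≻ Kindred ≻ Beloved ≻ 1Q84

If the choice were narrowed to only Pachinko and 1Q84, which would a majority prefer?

Pachinko

Voters preferring Pachinko to 1Q84: 17; preferring 1Q84 to Pachinko: 5.
Pachinko wins the head-to-head.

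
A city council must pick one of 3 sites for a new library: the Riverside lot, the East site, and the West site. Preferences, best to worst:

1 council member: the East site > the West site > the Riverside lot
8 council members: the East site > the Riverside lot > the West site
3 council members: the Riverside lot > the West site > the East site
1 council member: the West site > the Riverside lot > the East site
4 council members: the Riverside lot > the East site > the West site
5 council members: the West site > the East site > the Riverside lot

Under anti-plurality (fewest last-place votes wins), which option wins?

the East site

Last-place votes: the Riverside lot 6, the East site 4, the West site 12.
the East site is ranked last by the fewest voters, so the East site wins.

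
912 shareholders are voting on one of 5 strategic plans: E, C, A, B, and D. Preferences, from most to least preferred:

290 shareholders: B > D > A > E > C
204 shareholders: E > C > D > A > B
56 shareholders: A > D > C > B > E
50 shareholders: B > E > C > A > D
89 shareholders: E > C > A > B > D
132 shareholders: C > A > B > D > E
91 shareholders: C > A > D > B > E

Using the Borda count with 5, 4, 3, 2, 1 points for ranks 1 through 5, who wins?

C

E: 290·2 + 204·5 + 56·1 + 50·4 + 89·5 + 132·1 + 91·1 = 2524
C: 290·1 + 204·4 + 56·3 + 50·3 + 89·4 + 132·5 + 91·5 = 2895
A: 290·3 + 204·2 + 56·5 + 50·2 + 89·3 + 132·4 + 91·4 = 2817
B: 290·5 + 204·1 + 56·2 + 50·5 + 89·2 + 132·3 + 91·2 = 2772
D: 290·4 + 204·3 + 56·4 + 50·1 + 89·1 + 132·2 + 91·3 = 2672
C has the highest Borda score (2895).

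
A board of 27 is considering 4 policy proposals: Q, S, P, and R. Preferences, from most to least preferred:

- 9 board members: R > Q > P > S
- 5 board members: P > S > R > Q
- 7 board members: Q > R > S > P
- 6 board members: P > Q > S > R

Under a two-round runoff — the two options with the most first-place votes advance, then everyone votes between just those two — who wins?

R

Round 1 first-place votes: Q 7, S 0, P 11, R 9.
P and R advance.
Runoff: P is preferred to R by 11 voters; R by 16.
R wins the runoff.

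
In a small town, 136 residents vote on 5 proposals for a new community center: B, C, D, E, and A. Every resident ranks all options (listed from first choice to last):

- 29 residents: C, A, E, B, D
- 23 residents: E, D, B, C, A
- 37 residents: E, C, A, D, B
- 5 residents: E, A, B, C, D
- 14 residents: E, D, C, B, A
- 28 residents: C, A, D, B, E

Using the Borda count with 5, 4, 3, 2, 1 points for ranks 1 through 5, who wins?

C

B: 29·2 + 23·3 + 37·1 + 5·3 + 14·2 + 28·2 = 263
C: 29·5 + 23·2 + 37·4 + 5·2 + 14·3 + 28·5 = 531
D: 29·1 + 23·4 + 37·2 + 5·1 + 14·4 + 28·3 = 340
E: 29·3 + 23·5 + 37·5 + 5·5 + 14·5 + 28·1 = 510
A: 29·4 + 23·1 + 37·3 + 5·4 + 14·1 + 28·4 = 396
C has the highest Borda score (531).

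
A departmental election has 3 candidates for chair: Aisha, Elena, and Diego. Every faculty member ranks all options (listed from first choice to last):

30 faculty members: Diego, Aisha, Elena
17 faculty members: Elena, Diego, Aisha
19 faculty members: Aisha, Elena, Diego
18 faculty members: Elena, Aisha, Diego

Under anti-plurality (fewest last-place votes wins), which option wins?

Last-place votes: Aisha 17, Elena 30, Diego 37.
Aisha is ranked last by the fewest voters, so Aisha wins.

Aisha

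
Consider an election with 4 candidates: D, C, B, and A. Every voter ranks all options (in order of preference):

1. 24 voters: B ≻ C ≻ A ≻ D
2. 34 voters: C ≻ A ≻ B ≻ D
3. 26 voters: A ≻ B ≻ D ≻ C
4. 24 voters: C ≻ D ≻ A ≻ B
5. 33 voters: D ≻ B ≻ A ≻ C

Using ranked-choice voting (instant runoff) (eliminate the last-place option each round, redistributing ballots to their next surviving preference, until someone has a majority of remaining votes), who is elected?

C

Round 1: D 33, C 58, B 24, A 26. Eliminate B.
Round 2: D 33, C 82, A 26. C has a majority.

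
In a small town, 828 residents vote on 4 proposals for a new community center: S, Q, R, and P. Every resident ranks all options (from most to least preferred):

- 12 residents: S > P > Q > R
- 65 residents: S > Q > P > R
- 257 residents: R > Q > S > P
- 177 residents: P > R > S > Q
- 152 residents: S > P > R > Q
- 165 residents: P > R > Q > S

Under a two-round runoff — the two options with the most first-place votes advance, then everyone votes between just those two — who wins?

P

Round 1 first-place votes: S 229, Q 0, R 257, P 342.
P and R advance.
Runoff: P is preferred to R by 571 voters; R by 257.
P wins the runoff.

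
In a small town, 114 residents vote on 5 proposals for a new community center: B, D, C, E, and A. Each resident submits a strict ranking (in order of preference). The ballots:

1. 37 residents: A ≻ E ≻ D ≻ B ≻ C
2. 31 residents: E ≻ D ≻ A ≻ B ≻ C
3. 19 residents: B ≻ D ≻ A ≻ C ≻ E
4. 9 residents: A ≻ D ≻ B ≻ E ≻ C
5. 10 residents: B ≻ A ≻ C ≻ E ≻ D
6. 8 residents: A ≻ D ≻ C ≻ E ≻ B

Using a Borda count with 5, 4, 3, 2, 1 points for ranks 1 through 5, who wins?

A

B: 37·2 + 31·2 + 19·5 + 9·3 + 10·5 + 8·1 = 316
D: 37·3 + 31·4 + 19·4 + 9·4 + 10·1 + 8·4 = 389
C: 37·1 + 31·1 + 19·2 + 9·1 + 10·3 + 8·3 = 169
E: 37·4 + 31·5 + 19·1 + 9·2 + 10·2 + 8·2 = 376
A: 37·5 + 31·3 + 19·3 + 9·5 + 10·4 + 8·5 = 460
A has the highest Borda score (460).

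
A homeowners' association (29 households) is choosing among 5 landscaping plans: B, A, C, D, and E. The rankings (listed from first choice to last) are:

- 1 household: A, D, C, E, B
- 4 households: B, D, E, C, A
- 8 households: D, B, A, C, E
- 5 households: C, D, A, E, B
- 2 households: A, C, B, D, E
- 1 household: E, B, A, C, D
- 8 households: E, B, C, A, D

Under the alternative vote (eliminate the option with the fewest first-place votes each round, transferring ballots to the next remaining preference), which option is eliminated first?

A

Round 1: B 4, A 3, C 5, D 8, E 9. Eliminate A.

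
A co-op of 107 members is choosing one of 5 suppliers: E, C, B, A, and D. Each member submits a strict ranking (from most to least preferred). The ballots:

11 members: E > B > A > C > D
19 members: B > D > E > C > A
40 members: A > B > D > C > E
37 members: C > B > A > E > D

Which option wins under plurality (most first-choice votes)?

First-place votes: E 11, C 37, B 19, A 40, D 0.
A has the most first-place votes.

A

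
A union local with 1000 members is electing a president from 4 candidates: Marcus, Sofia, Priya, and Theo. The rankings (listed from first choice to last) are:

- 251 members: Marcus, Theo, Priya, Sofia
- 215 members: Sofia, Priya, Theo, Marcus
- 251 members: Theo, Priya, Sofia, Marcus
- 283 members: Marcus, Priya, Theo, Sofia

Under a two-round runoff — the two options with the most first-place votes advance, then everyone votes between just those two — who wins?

Marcus

Round 1 first-place votes: Marcus 534, Sofia 215, Priya 0, Theo 251.
Marcus and Theo advance.
Runoff: Marcus is preferred to Theo by 534 voters; Theo by 466.
Marcus wins the runoff.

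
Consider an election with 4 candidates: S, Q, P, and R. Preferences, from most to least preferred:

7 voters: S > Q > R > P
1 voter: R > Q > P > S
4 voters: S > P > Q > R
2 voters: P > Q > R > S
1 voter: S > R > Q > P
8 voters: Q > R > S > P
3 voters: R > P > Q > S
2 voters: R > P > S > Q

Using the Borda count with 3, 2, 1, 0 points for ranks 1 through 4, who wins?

Q

S: 7·3 + 1·0 + 4·3 + 2·0 + 1·3 + 8·1 + 3·0 + 2·1 = 46
Q: 7·2 + 1·2 + 4·1 + 2·2 + 1·1 + 8·3 + 3·1 + 2·0 = 52
P: 7·0 + 1·1 + 4·2 + 2·3 + 1·0 + 8·0 + 3·2 + 2·2 = 25
R: 7·1 + 1·3 + 4·0 + 2·1 + 1·2 + 8·2 + 3·3 + 2·3 = 45
Q has the highest Borda score (52).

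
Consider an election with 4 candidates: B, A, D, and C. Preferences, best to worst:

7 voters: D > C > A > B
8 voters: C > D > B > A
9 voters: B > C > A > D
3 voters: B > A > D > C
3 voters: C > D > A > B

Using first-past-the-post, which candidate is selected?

B

First-place votes: B 12, A 0, D 7, C 11.
B has the most first-place votes.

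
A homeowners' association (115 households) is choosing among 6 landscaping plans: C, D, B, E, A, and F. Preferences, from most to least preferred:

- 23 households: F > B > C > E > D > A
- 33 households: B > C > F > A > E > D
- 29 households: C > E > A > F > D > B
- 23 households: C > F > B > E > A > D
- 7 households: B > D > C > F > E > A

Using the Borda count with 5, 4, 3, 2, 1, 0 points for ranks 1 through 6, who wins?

C

C: 23·3 + 33·4 + 29·5 + 23·5 + 7·3 = 482
D: 23·1 + 33·0 + 29·1 + 23·0 + 7·4 = 80
B: 23·4 + 33·5 + 29·0 + 23·3 + 7·5 = 361
E: 23·2 + 33·1 + 29·4 + 23·2 + 7·1 = 248
A: 23·0 + 33·2 + 29·3 + 23·1 + 7·0 = 176
F: 23·5 + 33·3 + 29·2 + 23·4 + 7·2 = 378
C has the highest Borda score (482).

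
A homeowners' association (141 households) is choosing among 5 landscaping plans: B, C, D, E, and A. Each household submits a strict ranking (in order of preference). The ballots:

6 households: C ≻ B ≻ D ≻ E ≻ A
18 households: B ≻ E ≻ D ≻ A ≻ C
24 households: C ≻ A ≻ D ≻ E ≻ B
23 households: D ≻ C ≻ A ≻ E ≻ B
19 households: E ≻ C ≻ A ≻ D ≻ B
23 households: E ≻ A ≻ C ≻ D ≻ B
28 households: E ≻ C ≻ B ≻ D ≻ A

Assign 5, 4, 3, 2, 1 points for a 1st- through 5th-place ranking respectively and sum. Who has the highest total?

E

B: 6·4 + 18·5 + 24·1 + 23·1 + 19·1 + 23·1 + 28·3 = 287
C: 6·5 + 18·1 + 24·5 + 23·4 + 19·4 + 23·3 + 28·4 = 517
D: 6·3 + 18·3 + 24·3 + 23·5 + 19·2 + 23·2 + 28·2 = 399
E: 6·2 + 18·4 + 24·2 + 23·2 + 19·5 + 23·5 + 28·5 = 528
A: 6·1 + 18·2 + 24·4 + 23·3 + 19·3 + 23·4 + 28·1 = 384
E has the highest Borda score (528).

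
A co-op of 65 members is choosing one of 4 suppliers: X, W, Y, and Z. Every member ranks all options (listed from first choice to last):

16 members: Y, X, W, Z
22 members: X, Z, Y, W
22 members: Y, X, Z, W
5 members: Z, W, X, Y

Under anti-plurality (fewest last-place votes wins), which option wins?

X

Last-place votes: X 0, W 44, Y 5, Z 16.
X is ranked last by the fewest voters, so X wins.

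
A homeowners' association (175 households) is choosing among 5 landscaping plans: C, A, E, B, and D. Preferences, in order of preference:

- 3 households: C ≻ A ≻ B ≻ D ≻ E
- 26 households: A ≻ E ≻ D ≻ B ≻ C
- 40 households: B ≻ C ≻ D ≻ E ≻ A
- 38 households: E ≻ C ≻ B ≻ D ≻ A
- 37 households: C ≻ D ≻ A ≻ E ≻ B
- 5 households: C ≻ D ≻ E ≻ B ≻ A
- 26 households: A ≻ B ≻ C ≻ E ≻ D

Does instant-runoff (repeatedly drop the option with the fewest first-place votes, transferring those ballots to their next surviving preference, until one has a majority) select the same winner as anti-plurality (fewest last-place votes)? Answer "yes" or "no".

Instant-runoff — R1 C 45, A 52, E 38, B 40, D 0 (D out); R2 C 45, A 52, E 38, B 40 (E out); R3 C 83, A 52, B 40 (B out); R4 C 123, A 52 (C winner). Winner: C.
Anti-plurality — last-place votes: C 26, A 83, E 3, B 37, D 26. Winner: E.
The two methods disagree.

no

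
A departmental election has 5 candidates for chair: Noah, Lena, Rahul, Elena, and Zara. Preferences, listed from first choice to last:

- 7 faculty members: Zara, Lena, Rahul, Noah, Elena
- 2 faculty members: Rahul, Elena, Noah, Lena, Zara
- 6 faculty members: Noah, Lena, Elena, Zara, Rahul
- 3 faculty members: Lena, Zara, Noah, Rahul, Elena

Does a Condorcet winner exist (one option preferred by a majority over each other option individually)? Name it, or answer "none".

Lena

Lena vs Noah: 10–8 for Lena.
Lena vs Rahul: 16–2 for Lena.
Lena vs Elena: 16–2 for Lena.
Lena vs Zara: 11–7 for Lena.
Lena beats every other option head-to-head.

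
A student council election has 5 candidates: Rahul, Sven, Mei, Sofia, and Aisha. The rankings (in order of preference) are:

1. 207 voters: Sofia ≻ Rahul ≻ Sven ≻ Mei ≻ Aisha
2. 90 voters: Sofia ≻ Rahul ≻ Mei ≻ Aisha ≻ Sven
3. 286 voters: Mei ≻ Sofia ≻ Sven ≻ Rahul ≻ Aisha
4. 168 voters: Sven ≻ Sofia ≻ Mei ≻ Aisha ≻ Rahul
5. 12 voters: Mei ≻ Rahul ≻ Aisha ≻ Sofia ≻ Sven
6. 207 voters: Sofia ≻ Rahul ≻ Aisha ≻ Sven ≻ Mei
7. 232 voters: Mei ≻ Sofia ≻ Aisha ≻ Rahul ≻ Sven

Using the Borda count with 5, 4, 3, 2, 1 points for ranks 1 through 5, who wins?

Sofia

Rahul: 207·4 + 90·4 + 286·2 + 168·1 + 12·4 + 207·4 + 232·2 = 3268
Sven: 207·3 + 90·1 + 286·3 + 168·5 + 12·1 + 207·2 + 232·1 = 3067
Mei: 207·2 + 90·3 + 286·5 + 168·3 + 12·5 + 207·1 + 232·5 = 4045
Sofia: 207·5 + 90·5 + 286·4 + 168·4 + 12·2 + 207·5 + 232·4 = 5288
Aisha: 207·1 + 90·2 + 286·1 + 168·2 + 12·3 + 207·3 + 232·3 = 2362
Sofia has the highest Borda score (5288).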